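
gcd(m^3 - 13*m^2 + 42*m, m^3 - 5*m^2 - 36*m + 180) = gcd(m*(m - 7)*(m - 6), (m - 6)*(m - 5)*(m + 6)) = m - 6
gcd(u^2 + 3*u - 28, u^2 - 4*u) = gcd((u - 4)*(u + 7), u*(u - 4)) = u - 4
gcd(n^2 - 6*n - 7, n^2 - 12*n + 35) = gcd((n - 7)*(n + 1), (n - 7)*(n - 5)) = n - 7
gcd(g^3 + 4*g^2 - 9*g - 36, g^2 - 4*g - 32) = g + 4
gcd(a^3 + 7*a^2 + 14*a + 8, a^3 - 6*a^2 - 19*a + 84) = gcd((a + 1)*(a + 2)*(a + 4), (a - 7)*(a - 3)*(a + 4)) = a + 4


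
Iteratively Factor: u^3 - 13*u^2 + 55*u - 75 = (u - 5)*(u^2 - 8*u + 15) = (u - 5)*(u - 3)*(u - 5)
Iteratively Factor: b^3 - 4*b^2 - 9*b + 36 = (b + 3)*(b^2 - 7*b + 12) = (b - 4)*(b + 3)*(b - 3)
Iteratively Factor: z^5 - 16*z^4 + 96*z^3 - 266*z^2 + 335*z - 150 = (z - 2)*(z^4 - 14*z^3 + 68*z^2 - 130*z + 75) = (z - 5)*(z - 2)*(z^3 - 9*z^2 + 23*z - 15) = (z - 5)*(z - 2)*(z - 1)*(z^2 - 8*z + 15) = (z - 5)*(z - 3)*(z - 2)*(z - 1)*(z - 5)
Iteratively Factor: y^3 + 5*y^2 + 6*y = (y + 2)*(y^2 + 3*y) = y*(y + 2)*(y + 3)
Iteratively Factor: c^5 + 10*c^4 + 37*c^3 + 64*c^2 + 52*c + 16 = (c + 1)*(c^4 + 9*c^3 + 28*c^2 + 36*c + 16) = (c + 1)*(c + 2)*(c^3 + 7*c^2 + 14*c + 8) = (c + 1)*(c + 2)*(c + 4)*(c^2 + 3*c + 2) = (c + 1)^2*(c + 2)*(c + 4)*(c + 2)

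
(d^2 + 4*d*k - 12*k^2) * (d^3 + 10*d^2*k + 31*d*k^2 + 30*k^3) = d^5 + 14*d^4*k + 59*d^3*k^2 + 34*d^2*k^3 - 252*d*k^4 - 360*k^5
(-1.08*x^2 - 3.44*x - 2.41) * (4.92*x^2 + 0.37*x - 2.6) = -5.3136*x^4 - 17.3244*x^3 - 10.322*x^2 + 8.0523*x + 6.266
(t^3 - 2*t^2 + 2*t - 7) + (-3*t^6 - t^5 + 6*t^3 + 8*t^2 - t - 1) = -3*t^6 - t^5 + 7*t^3 + 6*t^2 + t - 8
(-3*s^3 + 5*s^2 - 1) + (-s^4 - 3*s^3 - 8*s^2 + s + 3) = -s^4 - 6*s^3 - 3*s^2 + s + 2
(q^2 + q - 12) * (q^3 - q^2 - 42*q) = q^5 - 55*q^3 - 30*q^2 + 504*q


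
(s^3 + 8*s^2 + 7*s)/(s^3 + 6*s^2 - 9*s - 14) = s/(s - 2)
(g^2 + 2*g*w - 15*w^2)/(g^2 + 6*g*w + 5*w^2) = (g - 3*w)/(g + w)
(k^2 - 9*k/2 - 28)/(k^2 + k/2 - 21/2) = (k - 8)/(k - 3)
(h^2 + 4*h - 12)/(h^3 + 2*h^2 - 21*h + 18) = (h - 2)/(h^2 - 4*h + 3)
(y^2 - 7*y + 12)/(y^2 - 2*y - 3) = (y - 4)/(y + 1)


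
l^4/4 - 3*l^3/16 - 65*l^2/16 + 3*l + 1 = (l/4 + 1)*(l - 4)*(l - 1)*(l + 1/4)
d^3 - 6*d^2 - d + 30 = (d - 5)*(d - 3)*(d + 2)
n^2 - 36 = (n - 6)*(n + 6)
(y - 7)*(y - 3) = y^2 - 10*y + 21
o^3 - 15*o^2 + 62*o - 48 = (o - 8)*(o - 6)*(o - 1)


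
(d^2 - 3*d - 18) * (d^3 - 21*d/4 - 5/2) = d^5 - 3*d^4 - 93*d^3/4 + 53*d^2/4 + 102*d + 45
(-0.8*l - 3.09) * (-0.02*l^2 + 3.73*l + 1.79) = 0.016*l^3 - 2.9222*l^2 - 12.9577*l - 5.5311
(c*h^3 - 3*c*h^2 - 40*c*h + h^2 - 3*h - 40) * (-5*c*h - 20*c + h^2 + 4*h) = -5*c^2*h^4 - 5*c^2*h^3 + 260*c^2*h^2 + 800*c^2*h + c*h^5 + c*h^4 - 57*c*h^3 - 165*c*h^2 + 260*c*h + 800*c + h^4 + h^3 - 52*h^2 - 160*h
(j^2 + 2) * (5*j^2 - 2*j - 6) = 5*j^4 - 2*j^3 + 4*j^2 - 4*j - 12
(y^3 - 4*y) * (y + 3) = y^4 + 3*y^3 - 4*y^2 - 12*y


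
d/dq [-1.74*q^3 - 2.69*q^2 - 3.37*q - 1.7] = -5.22*q^2 - 5.38*q - 3.37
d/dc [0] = 0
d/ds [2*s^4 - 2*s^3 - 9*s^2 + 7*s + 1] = 8*s^3 - 6*s^2 - 18*s + 7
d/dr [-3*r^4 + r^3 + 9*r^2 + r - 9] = -12*r^3 + 3*r^2 + 18*r + 1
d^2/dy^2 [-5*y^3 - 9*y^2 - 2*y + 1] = -30*y - 18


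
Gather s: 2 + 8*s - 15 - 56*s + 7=-48*s - 6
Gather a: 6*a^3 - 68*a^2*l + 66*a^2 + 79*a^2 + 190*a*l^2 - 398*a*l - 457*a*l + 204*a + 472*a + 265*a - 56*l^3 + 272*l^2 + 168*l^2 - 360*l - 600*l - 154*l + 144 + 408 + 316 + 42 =6*a^3 + a^2*(145 - 68*l) + a*(190*l^2 - 855*l + 941) - 56*l^3 + 440*l^2 - 1114*l + 910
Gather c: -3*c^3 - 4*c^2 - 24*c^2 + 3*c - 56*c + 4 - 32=-3*c^3 - 28*c^2 - 53*c - 28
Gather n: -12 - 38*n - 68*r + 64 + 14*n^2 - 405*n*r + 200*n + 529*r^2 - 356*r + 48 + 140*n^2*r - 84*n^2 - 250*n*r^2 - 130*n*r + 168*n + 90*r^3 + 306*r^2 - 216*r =n^2*(140*r - 70) + n*(-250*r^2 - 535*r + 330) + 90*r^3 + 835*r^2 - 640*r + 100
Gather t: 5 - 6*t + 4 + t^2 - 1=t^2 - 6*t + 8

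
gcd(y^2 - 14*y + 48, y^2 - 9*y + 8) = y - 8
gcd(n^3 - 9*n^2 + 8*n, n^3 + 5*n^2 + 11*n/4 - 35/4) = n - 1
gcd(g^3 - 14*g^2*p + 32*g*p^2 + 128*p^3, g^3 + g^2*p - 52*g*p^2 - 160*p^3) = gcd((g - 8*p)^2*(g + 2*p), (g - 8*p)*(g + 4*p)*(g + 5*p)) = -g + 8*p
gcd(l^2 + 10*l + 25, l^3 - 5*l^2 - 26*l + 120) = l + 5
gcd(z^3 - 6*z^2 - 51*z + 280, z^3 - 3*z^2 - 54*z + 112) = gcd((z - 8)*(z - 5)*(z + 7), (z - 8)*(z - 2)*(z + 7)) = z^2 - z - 56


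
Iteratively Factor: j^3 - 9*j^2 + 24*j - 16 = (j - 4)*(j^2 - 5*j + 4) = (j - 4)^2*(j - 1)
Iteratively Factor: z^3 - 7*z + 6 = (z - 2)*(z^2 + 2*z - 3) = (z - 2)*(z - 1)*(z + 3)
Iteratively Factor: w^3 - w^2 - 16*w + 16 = (w + 4)*(w^2 - 5*w + 4) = (w - 4)*(w + 4)*(w - 1)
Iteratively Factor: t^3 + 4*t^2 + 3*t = (t + 1)*(t^2 + 3*t) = t*(t + 1)*(t + 3)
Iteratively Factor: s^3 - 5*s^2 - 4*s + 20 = (s + 2)*(s^2 - 7*s + 10) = (s - 5)*(s + 2)*(s - 2)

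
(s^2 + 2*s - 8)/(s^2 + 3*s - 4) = (s - 2)/(s - 1)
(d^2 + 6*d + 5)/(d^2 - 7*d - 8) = (d + 5)/(d - 8)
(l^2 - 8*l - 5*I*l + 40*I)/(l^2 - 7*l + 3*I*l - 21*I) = (l^2 - l*(8 + 5*I) + 40*I)/(l^2 + l*(-7 + 3*I) - 21*I)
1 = 1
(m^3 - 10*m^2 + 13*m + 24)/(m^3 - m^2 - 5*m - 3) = (m - 8)/(m + 1)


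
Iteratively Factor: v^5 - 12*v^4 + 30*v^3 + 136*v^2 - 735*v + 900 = (v + 4)*(v^4 - 16*v^3 + 94*v^2 - 240*v + 225) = (v - 3)*(v + 4)*(v^3 - 13*v^2 + 55*v - 75) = (v - 5)*(v - 3)*(v + 4)*(v^2 - 8*v + 15) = (v - 5)*(v - 3)^2*(v + 4)*(v - 5)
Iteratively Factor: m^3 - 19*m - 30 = (m + 3)*(m^2 - 3*m - 10) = (m + 2)*(m + 3)*(m - 5)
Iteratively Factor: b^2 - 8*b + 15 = (b - 5)*(b - 3)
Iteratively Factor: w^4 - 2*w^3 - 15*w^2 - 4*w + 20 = (w + 2)*(w^3 - 4*w^2 - 7*w + 10) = (w + 2)^2*(w^2 - 6*w + 5) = (w - 1)*(w + 2)^2*(w - 5)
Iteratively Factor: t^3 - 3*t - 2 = (t + 1)*(t^2 - t - 2) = (t + 1)^2*(t - 2)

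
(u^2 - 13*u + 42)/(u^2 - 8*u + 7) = (u - 6)/(u - 1)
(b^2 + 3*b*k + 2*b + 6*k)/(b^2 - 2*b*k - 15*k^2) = (b + 2)/(b - 5*k)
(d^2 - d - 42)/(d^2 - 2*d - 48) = (d - 7)/(d - 8)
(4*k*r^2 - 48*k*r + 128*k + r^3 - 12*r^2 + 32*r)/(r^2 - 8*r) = 4*k - 16*k/r + r - 4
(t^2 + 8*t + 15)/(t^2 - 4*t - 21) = (t + 5)/(t - 7)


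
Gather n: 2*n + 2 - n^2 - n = -n^2 + n + 2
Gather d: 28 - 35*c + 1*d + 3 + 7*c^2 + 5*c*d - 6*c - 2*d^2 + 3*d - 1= 7*c^2 - 41*c - 2*d^2 + d*(5*c + 4) + 30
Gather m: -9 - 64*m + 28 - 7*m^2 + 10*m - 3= -7*m^2 - 54*m + 16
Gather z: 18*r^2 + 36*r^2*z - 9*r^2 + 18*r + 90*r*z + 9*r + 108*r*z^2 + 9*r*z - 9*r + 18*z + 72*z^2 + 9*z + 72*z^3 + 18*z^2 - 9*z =9*r^2 + 18*r + 72*z^3 + z^2*(108*r + 90) + z*(36*r^2 + 99*r + 18)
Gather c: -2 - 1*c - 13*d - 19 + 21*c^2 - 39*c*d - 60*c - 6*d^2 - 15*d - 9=21*c^2 + c*(-39*d - 61) - 6*d^2 - 28*d - 30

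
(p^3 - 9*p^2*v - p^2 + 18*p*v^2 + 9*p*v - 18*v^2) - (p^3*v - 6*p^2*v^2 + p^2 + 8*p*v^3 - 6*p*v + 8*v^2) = -p^3*v + p^3 + 6*p^2*v^2 - 9*p^2*v - 2*p^2 - 8*p*v^3 + 18*p*v^2 + 15*p*v - 26*v^2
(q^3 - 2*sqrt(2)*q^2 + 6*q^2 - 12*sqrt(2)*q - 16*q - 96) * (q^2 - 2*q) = q^5 - 2*sqrt(2)*q^4 + 4*q^4 - 28*q^3 - 8*sqrt(2)*q^3 - 64*q^2 + 24*sqrt(2)*q^2 + 192*q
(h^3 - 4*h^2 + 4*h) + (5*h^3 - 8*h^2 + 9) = 6*h^3 - 12*h^2 + 4*h + 9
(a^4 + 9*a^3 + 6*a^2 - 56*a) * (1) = a^4 + 9*a^3 + 6*a^2 - 56*a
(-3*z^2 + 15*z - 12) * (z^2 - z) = -3*z^4 + 18*z^3 - 27*z^2 + 12*z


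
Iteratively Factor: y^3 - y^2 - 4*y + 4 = (y + 2)*(y^2 - 3*y + 2) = (y - 1)*(y + 2)*(y - 2)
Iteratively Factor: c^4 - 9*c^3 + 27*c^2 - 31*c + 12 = (c - 1)*(c^3 - 8*c^2 + 19*c - 12) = (c - 3)*(c - 1)*(c^2 - 5*c + 4) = (c - 3)*(c - 1)^2*(c - 4)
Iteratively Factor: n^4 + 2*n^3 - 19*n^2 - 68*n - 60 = (n - 5)*(n^3 + 7*n^2 + 16*n + 12) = (n - 5)*(n + 2)*(n^2 + 5*n + 6) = (n - 5)*(n + 2)*(n + 3)*(n + 2)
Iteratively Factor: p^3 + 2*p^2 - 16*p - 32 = (p + 4)*(p^2 - 2*p - 8) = (p + 2)*(p + 4)*(p - 4)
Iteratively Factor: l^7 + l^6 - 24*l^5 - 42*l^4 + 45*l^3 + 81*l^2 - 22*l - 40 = (l - 1)*(l^6 + 2*l^5 - 22*l^4 - 64*l^3 - 19*l^2 + 62*l + 40) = (l - 1)*(l + 2)*(l^5 - 22*l^3 - 20*l^2 + 21*l + 20) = (l - 1)*(l + 1)*(l + 2)*(l^4 - l^3 - 21*l^2 + l + 20) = (l - 1)^2*(l + 1)*(l + 2)*(l^3 - 21*l - 20) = (l - 5)*(l - 1)^2*(l + 1)*(l + 2)*(l^2 + 5*l + 4) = (l - 5)*(l - 1)^2*(l + 1)*(l + 2)*(l + 4)*(l + 1)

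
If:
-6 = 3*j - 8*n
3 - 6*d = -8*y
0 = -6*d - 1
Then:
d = -1/6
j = 8*n/3 - 2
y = -1/2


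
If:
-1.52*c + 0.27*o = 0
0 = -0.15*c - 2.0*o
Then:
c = 0.00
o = 0.00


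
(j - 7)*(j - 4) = j^2 - 11*j + 28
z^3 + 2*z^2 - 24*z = z*(z - 4)*(z + 6)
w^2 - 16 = (w - 4)*(w + 4)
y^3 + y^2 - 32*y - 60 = (y - 6)*(y + 2)*(y + 5)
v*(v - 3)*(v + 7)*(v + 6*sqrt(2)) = v^4 + 4*v^3 + 6*sqrt(2)*v^3 - 21*v^2 + 24*sqrt(2)*v^2 - 126*sqrt(2)*v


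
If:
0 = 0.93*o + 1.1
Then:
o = -1.18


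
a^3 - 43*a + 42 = (a - 6)*(a - 1)*(a + 7)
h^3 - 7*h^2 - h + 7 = (h - 7)*(h - 1)*(h + 1)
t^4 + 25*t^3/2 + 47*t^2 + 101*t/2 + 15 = (t + 1/2)*(t + 1)*(t + 5)*(t + 6)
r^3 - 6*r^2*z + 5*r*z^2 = r*(r - 5*z)*(r - z)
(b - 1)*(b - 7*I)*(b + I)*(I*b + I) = I*b^4 + 6*b^3 + 6*I*b^2 - 6*b - 7*I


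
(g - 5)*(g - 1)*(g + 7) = g^3 + g^2 - 37*g + 35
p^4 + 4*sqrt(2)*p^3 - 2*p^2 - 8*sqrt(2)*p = p*(p - sqrt(2))*(p + sqrt(2))*(p + 4*sqrt(2))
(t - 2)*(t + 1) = t^2 - t - 2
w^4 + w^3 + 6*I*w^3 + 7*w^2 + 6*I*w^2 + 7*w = w*(w + 1)*(w - I)*(w + 7*I)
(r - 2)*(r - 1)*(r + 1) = r^3 - 2*r^2 - r + 2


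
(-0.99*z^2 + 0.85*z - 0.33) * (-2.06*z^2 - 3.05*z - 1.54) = 2.0394*z^4 + 1.2685*z^3 - 0.3881*z^2 - 0.3025*z + 0.5082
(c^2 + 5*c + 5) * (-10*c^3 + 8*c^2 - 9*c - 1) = -10*c^5 - 42*c^4 - 19*c^3 - 6*c^2 - 50*c - 5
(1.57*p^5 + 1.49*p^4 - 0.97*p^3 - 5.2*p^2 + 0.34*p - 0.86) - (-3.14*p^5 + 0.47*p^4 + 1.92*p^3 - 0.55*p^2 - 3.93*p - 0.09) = 4.71*p^5 + 1.02*p^4 - 2.89*p^3 - 4.65*p^2 + 4.27*p - 0.77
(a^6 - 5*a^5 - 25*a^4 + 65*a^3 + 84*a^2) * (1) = a^6 - 5*a^5 - 25*a^4 + 65*a^3 + 84*a^2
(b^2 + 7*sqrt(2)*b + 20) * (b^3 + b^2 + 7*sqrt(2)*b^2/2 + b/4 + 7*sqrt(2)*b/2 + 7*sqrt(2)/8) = b^5 + b^4 + 21*sqrt(2)*b^4/2 + 21*sqrt(2)*b^3/2 + 277*b^3/4 + 69*b^2 + 581*sqrt(2)*b^2/8 + 69*b/4 + 70*sqrt(2)*b + 35*sqrt(2)/2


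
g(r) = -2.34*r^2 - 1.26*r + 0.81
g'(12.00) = -57.42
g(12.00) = -351.27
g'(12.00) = -57.42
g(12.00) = -351.27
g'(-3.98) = 17.37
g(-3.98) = -31.24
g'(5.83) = -28.54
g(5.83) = -86.07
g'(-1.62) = 6.32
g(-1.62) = -3.29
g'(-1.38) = 5.20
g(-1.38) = -1.91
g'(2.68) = -13.80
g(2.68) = -19.37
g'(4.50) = -22.32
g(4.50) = -52.24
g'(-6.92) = 31.13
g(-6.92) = -102.52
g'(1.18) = -6.78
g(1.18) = -3.94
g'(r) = -4.68*r - 1.26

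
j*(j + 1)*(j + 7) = j^3 + 8*j^2 + 7*j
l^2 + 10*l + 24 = (l + 4)*(l + 6)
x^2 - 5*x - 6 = (x - 6)*(x + 1)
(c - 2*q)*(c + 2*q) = c^2 - 4*q^2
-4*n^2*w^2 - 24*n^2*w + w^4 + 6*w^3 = w*(-2*n + w)*(2*n + w)*(w + 6)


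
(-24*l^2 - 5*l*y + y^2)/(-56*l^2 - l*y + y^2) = (3*l + y)/(7*l + y)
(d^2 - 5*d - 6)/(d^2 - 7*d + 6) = (d + 1)/(d - 1)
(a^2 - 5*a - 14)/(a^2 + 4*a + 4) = (a - 7)/(a + 2)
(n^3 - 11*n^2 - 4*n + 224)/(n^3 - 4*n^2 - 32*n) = (n - 7)/n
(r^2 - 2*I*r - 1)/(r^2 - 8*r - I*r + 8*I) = (r - I)/(r - 8)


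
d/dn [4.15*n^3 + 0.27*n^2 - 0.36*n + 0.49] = 12.45*n^2 + 0.54*n - 0.36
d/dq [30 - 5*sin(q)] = -5*cos(q)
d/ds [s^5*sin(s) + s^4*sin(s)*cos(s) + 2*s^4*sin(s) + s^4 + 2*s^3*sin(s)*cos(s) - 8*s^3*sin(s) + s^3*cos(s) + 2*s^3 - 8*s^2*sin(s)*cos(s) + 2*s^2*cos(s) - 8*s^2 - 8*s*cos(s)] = s^5*cos(s) + 5*s^4*sin(s) + 2*s^4*cos(s) + s^4*cos(2*s) + 7*s^3*sin(s) + 2*sqrt(2)*s^3*sin(2*s + pi/4) - 8*s^3*cos(s) + 4*s^3 - 26*s^2*sin(s) + 3*s^2*sin(2*s) + 3*s^2*cos(s) - 8*s^2*cos(2*s) + 6*s^2 + 8*s*sin(s) - 8*s*sin(2*s) + 4*s*cos(s) - 16*s - 8*cos(s)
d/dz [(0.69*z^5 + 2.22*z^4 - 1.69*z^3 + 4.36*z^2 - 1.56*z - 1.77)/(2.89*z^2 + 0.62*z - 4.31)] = (5.9823*z^6 + 14.5428*z^5 - 15.6244*z^4 - 40.3684*z^3 + 29.0633*z^2 - 27.3526*z + 7.821)/(8.3521*z^4 + 3.5836*z^3 - 24.5274*z^2 - 5.3444*z + 18.5761)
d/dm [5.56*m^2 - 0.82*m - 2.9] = 11.12*m - 0.82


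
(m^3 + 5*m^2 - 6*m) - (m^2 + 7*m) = m^3 + 4*m^2 - 13*m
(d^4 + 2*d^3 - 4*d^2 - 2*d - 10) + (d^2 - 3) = d^4 + 2*d^3 - 3*d^2 - 2*d - 13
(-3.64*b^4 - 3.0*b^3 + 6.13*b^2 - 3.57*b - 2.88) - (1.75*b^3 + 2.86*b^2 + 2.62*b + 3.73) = -3.64*b^4 - 4.75*b^3 + 3.27*b^2 - 6.19*b - 6.61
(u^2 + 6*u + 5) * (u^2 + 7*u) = u^4 + 13*u^3 + 47*u^2 + 35*u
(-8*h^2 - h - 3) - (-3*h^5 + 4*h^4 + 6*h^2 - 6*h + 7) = 3*h^5 - 4*h^4 - 14*h^2 + 5*h - 10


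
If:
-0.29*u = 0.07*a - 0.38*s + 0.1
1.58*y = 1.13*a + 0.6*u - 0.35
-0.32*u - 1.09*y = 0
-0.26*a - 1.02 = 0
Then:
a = -3.92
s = 2.97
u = 4.50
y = -1.32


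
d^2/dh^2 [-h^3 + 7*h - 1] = -6*h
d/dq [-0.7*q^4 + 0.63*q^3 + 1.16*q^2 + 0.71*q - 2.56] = -2.8*q^3 + 1.89*q^2 + 2.32*q + 0.71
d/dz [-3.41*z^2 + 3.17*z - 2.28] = 3.17 - 6.82*z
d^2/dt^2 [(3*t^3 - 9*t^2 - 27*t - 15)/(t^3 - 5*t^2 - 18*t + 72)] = 6*(2*t^6 + 27*t^5 - 489*t^4 + 2279*t^3 - 3345*t^2 + 5562*t - 30636)/(t^9 - 15*t^8 + 21*t^7 + 631*t^6 - 2538*t^5 - 7236*t^4 + 48600*t^3 - 7776*t^2 - 279936*t + 373248)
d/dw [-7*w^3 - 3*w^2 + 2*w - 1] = -21*w^2 - 6*w + 2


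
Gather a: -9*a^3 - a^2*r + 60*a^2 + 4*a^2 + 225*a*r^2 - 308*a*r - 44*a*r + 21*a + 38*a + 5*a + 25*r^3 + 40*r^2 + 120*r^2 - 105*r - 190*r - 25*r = -9*a^3 + a^2*(64 - r) + a*(225*r^2 - 352*r + 64) + 25*r^3 + 160*r^2 - 320*r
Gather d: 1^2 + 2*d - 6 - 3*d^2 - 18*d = -3*d^2 - 16*d - 5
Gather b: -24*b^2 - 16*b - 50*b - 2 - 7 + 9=-24*b^2 - 66*b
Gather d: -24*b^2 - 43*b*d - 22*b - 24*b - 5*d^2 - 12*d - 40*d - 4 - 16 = -24*b^2 - 46*b - 5*d^2 + d*(-43*b - 52) - 20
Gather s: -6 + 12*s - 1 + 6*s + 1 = 18*s - 6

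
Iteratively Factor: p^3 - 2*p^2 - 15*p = (p + 3)*(p^2 - 5*p) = (p - 5)*(p + 3)*(p)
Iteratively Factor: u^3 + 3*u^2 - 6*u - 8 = (u + 4)*(u^2 - u - 2) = (u + 1)*(u + 4)*(u - 2)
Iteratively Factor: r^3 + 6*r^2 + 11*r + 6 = (r + 3)*(r^2 + 3*r + 2) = (r + 1)*(r + 3)*(r + 2)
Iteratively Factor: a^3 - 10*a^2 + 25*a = (a - 5)*(a^2 - 5*a) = (a - 5)^2*(a)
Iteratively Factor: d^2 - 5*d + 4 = (d - 1)*(d - 4)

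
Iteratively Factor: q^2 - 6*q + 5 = (q - 1)*(q - 5)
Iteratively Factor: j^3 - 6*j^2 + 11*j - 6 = (j - 1)*(j^2 - 5*j + 6) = (j - 2)*(j - 1)*(j - 3)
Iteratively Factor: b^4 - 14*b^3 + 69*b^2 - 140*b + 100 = (b - 2)*(b^3 - 12*b^2 + 45*b - 50) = (b - 2)^2*(b^2 - 10*b + 25) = (b - 5)*(b - 2)^2*(b - 5)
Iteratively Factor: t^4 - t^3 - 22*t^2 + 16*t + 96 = (t - 4)*(t^3 + 3*t^2 - 10*t - 24) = (t - 4)*(t + 4)*(t^2 - t - 6) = (t - 4)*(t - 3)*(t + 4)*(t + 2)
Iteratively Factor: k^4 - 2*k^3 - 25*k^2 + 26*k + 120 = (k - 3)*(k^3 + k^2 - 22*k - 40) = (k - 3)*(k + 4)*(k^2 - 3*k - 10) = (k - 5)*(k - 3)*(k + 4)*(k + 2)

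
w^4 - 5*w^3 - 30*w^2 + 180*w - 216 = (w - 6)*(w - 3)*(w - 2)*(w + 6)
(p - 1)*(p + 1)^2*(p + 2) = p^4 + 3*p^3 + p^2 - 3*p - 2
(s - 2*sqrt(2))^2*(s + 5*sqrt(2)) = s^3 + sqrt(2)*s^2 - 32*s + 40*sqrt(2)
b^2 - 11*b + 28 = (b - 7)*(b - 4)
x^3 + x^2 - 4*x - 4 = (x - 2)*(x + 1)*(x + 2)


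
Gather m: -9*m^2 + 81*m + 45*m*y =-9*m^2 + m*(45*y + 81)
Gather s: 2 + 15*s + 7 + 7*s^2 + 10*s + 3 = 7*s^2 + 25*s + 12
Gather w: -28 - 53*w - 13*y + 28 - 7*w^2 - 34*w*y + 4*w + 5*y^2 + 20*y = -7*w^2 + w*(-34*y - 49) + 5*y^2 + 7*y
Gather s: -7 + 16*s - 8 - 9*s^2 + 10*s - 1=-9*s^2 + 26*s - 16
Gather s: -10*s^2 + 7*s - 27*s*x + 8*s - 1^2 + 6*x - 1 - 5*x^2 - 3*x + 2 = -10*s^2 + s*(15 - 27*x) - 5*x^2 + 3*x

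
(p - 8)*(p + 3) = p^2 - 5*p - 24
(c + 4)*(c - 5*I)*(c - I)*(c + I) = c^4 + 4*c^3 - 5*I*c^3 + c^2 - 20*I*c^2 + 4*c - 5*I*c - 20*I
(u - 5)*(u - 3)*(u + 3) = u^3 - 5*u^2 - 9*u + 45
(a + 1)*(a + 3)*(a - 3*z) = a^3 - 3*a^2*z + 4*a^2 - 12*a*z + 3*a - 9*z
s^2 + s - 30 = (s - 5)*(s + 6)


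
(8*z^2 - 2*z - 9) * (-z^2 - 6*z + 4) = -8*z^4 - 46*z^3 + 53*z^2 + 46*z - 36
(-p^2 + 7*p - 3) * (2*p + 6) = -2*p^3 + 8*p^2 + 36*p - 18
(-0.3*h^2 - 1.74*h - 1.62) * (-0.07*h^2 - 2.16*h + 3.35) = 0.021*h^4 + 0.7698*h^3 + 2.8668*h^2 - 2.3298*h - 5.427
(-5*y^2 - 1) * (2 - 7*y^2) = 35*y^4 - 3*y^2 - 2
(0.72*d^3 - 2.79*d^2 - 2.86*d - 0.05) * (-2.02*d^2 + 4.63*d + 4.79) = -1.4544*d^5 + 8.9694*d^4 - 3.6917*d^3 - 26.5049*d^2 - 13.9309*d - 0.2395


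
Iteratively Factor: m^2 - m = (m)*(m - 1)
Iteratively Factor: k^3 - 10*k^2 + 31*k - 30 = (k - 2)*(k^2 - 8*k + 15) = (k - 3)*(k - 2)*(k - 5)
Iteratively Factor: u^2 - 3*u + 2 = (u - 2)*(u - 1)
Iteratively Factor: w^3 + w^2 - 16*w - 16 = (w - 4)*(w^2 + 5*w + 4) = (w - 4)*(w + 1)*(w + 4)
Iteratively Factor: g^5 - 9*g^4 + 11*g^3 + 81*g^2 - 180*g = (g + 3)*(g^4 - 12*g^3 + 47*g^2 - 60*g) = g*(g + 3)*(g^3 - 12*g^2 + 47*g - 60) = g*(g - 3)*(g + 3)*(g^2 - 9*g + 20) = g*(g - 4)*(g - 3)*(g + 3)*(g - 5)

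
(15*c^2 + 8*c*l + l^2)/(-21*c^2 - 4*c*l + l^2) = (-5*c - l)/(7*c - l)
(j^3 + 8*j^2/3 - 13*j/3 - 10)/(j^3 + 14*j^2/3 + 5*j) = (j - 2)/j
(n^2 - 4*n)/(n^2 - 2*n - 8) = n/(n + 2)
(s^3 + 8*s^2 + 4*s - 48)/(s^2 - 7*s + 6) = (s^3 + 8*s^2 + 4*s - 48)/(s^2 - 7*s + 6)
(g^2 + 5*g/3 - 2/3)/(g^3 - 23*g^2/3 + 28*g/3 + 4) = (3*g^2 + 5*g - 2)/(3*g^3 - 23*g^2 + 28*g + 12)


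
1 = 1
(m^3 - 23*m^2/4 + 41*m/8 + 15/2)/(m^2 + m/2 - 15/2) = (m^2 - 13*m/4 - 3)/(m + 3)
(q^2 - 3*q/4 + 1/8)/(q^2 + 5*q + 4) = (8*q^2 - 6*q + 1)/(8*(q^2 + 5*q + 4))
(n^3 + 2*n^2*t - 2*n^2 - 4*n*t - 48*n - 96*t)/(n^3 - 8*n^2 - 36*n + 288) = (n + 2*t)/(n - 6)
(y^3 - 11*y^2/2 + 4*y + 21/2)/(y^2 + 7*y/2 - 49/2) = (y^2 - 2*y - 3)/(y + 7)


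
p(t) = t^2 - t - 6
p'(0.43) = -0.14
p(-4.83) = 22.16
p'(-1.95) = -4.90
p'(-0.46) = -1.92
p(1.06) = -5.94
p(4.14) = 7.00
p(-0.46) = -5.33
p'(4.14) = 7.28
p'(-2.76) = -6.52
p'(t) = 2*t - 1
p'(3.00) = 5.00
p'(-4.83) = -10.66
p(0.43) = -6.25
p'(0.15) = -0.70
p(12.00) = 126.00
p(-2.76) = 4.38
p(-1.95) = -0.25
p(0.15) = -6.13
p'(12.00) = 23.00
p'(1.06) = 1.12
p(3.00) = 0.00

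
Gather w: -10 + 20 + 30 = 40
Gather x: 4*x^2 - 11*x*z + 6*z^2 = 4*x^2 - 11*x*z + 6*z^2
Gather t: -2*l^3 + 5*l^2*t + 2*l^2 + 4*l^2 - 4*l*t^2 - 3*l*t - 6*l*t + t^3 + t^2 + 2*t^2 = -2*l^3 + 6*l^2 + t^3 + t^2*(3 - 4*l) + t*(5*l^2 - 9*l)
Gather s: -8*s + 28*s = 20*s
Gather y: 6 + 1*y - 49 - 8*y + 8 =-7*y - 35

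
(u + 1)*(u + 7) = u^2 + 8*u + 7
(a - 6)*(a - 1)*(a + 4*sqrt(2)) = a^3 - 7*a^2 + 4*sqrt(2)*a^2 - 28*sqrt(2)*a + 6*a + 24*sqrt(2)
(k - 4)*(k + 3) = k^2 - k - 12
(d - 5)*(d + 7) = d^2 + 2*d - 35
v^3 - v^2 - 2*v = v*(v - 2)*(v + 1)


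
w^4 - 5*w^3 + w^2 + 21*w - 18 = (w - 3)^2*(w - 1)*(w + 2)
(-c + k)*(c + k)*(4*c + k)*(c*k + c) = -4*c^4*k - 4*c^4 - c^3*k^2 - c^3*k + 4*c^2*k^3 + 4*c^2*k^2 + c*k^4 + c*k^3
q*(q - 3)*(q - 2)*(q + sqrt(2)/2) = q^4 - 5*q^3 + sqrt(2)*q^3/2 - 5*sqrt(2)*q^2/2 + 6*q^2 + 3*sqrt(2)*q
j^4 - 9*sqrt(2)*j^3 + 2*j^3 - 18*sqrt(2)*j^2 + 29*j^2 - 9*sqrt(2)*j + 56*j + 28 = (j + 1)^2*(j - 7*sqrt(2))*(j - 2*sqrt(2))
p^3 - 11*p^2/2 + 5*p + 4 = (p - 4)*(p - 2)*(p + 1/2)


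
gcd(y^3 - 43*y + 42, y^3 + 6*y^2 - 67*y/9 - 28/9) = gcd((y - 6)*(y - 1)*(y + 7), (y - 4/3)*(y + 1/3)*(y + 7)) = y + 7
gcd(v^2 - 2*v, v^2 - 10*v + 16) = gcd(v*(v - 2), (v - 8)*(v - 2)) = v - 2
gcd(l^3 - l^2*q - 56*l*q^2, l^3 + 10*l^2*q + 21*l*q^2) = l^2 + 7*l*q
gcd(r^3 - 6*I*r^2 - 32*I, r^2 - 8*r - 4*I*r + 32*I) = r - 4*I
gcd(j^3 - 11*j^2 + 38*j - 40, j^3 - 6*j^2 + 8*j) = j^2 - 6*j + 8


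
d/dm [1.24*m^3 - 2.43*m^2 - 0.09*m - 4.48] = 3.72*m^2 - 4.86*m - 0.09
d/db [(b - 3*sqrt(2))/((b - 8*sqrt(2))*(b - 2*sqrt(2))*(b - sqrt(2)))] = 2*(-b^3 + 10*sqrt(2)*b^2 - 66*b + 62*sqrt(2))/(b^6 - 22*sqrt(2)*b^5 + 346*b^4 - 1208*sqrt(2)*b^3 + 4112*b^2 - 3328*sqrt(2)*b + 2048)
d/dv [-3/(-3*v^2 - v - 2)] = 3*(-6*v - 1)/(3*v^2 + v + 2)^2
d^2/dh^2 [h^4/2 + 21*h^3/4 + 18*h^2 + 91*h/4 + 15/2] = 6*h^2 + 63*h/2 + 36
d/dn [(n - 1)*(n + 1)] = 2*n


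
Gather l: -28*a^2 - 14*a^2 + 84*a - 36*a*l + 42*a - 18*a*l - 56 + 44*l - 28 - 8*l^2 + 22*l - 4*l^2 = -42*a^2 + 126*a - 12*l^2 + l*(66 - 54*a) - 84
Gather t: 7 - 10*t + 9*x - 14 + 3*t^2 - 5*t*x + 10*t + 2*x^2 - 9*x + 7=3*t^2 - 5*t*x + 2*x^2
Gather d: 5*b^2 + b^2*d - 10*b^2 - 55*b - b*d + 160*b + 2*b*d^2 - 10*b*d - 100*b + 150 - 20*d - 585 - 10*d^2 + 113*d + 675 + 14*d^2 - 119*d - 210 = -5*b^2 + 5*b + d^2*(2*b + 4) + d*(b^2 - 11*b - 26) + 30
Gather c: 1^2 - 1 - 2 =-2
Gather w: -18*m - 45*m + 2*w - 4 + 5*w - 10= -63*m + 7*w - 14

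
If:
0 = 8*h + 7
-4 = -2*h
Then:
No Solution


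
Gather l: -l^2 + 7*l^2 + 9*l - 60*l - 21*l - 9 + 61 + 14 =6*l^2 - 72*l + 66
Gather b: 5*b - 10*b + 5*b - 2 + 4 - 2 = 0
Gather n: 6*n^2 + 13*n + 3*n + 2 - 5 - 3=6*n^2 + 16*n - 6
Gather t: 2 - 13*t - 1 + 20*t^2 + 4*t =20*t^2 - 9*t + 1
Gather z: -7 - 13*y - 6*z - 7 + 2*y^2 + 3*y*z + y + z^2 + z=2*y^2 - 12*y + z^2 + z*(3*y - 5) - 14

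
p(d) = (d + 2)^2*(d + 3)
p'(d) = (d + 2)^2 + (d + 3)*(2*d + 4) = (d + 2)*(3*d + 8)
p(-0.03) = 11.53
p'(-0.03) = 15.58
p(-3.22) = -0.33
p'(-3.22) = 2.03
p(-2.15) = 0.02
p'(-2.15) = -0.23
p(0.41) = 19.81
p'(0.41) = 22.24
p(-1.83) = 0.03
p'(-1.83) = 0.43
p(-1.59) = 0.24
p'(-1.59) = 1.32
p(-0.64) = 4.37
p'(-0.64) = 8.27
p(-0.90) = 2.54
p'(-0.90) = 5.83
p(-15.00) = -2028.00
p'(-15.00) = 481.00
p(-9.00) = -294.00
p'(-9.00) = 133.00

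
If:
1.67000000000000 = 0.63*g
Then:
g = 2.65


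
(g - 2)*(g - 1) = g^2 - 3*g + 2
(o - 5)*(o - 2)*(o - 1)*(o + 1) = o^4 - 7*o^3 + 9*o^2 + 7*o - 10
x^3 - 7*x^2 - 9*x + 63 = (x - 7)*(x - 3)*(x + 3)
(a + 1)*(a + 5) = a^2 + 6*a + 5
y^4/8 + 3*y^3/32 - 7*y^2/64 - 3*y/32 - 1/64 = (y/4 + 1/4)*(y/2 + 1/4)*(y - 1)*(y + 1/4)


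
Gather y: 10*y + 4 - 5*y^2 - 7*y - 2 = -5*y^2 + 3*y + 2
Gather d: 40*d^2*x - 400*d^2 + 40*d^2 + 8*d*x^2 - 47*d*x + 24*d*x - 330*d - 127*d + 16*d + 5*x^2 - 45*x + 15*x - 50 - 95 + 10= d^2*(40*x - 360) + d*(8*x^2 - 23*x - 441) + 5*x^2 - 30*x - 135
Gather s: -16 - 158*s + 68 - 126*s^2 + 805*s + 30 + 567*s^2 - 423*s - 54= 441*s^2 + 224*s + 28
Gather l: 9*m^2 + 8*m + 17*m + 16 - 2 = 9*m^2 + 25*m + 14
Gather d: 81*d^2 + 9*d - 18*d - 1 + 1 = 81*d^2 - 9*d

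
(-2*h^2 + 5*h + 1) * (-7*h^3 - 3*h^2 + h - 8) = 14*h^5 - 29*h^4 - 24*h^3 + 18*h^2 - 39*h - 8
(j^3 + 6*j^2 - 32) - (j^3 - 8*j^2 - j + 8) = 14*j^2 + j - 40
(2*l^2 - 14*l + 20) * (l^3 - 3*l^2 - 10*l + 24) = 2*l^5 - 20*l^4 + 42*l^3 + 128*l^2 - 536*l + 480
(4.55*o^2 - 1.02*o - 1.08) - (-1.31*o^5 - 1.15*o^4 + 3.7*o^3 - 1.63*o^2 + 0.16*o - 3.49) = 1.31*o^5 + 1.15*o^4 - 3.7*o^3 + 6.18*o^2 - 1.18*o + 2.41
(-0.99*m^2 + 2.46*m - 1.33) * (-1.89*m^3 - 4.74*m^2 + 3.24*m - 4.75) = 1.8711*m^5 + 0.0432000000000006*m^4 - 12.3543*m^3 + 18.9771*m^2 - 15.9942*m + 6.3175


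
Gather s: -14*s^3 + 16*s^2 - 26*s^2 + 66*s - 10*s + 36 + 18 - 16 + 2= -14*s^3 - 10*s^2 + 56*s + 40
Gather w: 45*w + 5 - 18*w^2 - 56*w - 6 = -18*w^2 - 11*w - 1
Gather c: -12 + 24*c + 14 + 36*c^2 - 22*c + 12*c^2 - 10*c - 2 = 48*c^2 - 8*c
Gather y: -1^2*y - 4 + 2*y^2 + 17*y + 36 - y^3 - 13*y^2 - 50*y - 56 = -y^3 - 11*y^2 - 34*y - 24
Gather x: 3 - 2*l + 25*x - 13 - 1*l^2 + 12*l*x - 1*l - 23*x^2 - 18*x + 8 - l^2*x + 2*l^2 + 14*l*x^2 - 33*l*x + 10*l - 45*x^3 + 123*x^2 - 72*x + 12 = l^2 + 7*l - 45*x^3 + x^2*(14*l + 100) + x*(-l^2 - 21*l - 65) + 10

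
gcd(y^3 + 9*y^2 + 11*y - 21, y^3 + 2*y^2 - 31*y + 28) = y^2 + 6*y - 7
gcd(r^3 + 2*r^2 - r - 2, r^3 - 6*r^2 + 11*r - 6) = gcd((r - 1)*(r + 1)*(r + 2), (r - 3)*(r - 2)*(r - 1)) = r - 1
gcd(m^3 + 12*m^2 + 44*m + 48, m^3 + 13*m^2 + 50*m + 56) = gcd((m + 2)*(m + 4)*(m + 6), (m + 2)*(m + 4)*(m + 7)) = m^2 + 6*m + 8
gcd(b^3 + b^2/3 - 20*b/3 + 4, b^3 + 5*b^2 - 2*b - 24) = b^2 + b - 6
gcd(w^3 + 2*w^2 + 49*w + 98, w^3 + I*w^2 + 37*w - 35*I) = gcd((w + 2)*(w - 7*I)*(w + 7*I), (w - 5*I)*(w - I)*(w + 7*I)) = w + 7*I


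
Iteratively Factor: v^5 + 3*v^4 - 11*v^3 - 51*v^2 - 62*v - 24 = (v - 4)*(v^4 + 7*v^3 + 17*v^2 + 17*v + 6) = (v - 4)*(v + 1)*(v^3 + 6*v^2 + 11*v + 6) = (v - 4)*(v + 1)*(v + 2)*(v^2 + 4*v + 3) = (v - 4)*(v + 1)^2*(v + 2)*(v + 3)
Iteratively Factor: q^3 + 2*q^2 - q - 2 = (q - 1)*(q^2 + 3*q + 2) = (q - 1)*(q + 2)*(q + 1)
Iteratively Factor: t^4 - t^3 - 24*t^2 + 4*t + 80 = (t + 2)*(t^3 - 3*t^2 - 18*t + 40) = (t + 2)*(t + 4)*(t^2 - 7*t + 10) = (t - 5)*(t + 2)*(t + 4)*(t - 2)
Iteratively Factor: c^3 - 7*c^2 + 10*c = (c - 5)*(c^2 - 2*c) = c*(c - 5)*(c - 2)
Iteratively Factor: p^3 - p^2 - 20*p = (p)*(p^2 - p - 20) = p*(p + 4)*(p - 5)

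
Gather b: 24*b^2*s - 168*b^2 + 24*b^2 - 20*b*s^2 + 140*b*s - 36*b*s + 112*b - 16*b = b^2*(24*s - 144) + b*(-20*s^2 + 104*s + 96)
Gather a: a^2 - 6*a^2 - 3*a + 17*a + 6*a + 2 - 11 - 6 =-5*a^2 + 20*a - 15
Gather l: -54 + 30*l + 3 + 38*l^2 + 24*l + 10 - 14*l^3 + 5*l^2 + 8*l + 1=-14*l^3 + 43*l^2 + 62*l - 40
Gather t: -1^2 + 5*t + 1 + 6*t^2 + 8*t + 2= 6*t^2 + 13*t + 2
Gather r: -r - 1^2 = -r - 1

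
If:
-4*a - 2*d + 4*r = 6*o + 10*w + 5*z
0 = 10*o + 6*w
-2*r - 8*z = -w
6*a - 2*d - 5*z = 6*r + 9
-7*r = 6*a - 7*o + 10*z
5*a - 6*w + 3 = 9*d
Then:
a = 10299/4858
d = 14421/4858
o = 3186/2429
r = -435/2429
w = -5310/2429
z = -555/2429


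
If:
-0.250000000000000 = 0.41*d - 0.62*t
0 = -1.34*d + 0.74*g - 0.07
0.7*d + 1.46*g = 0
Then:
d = -0.04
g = 0.02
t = 0.38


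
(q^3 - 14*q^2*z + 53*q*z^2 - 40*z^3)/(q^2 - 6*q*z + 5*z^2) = q - 8*z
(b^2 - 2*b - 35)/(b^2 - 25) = (b - 7)/(b - 5)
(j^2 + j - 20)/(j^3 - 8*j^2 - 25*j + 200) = (j - 4)/(j^2 - 13*j + 40)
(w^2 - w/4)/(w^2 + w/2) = (4*w - 1)/(2*(2*w + 1))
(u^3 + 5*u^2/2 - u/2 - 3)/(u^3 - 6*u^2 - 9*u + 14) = (u + 3/2)/(u - 7)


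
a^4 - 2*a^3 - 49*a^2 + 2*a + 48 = (a - 8)*(a - 1)*(a + 1)*(a + 6)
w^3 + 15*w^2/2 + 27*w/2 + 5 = (w + 1/2)*(w + 2)*(w + 5)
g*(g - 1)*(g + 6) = g^3 + 5*g^2 - 6*g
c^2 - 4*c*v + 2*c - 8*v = (c + 2)*(c - 4*v)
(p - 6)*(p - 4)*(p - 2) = p^3 - 12*p^2 + 44*p - 48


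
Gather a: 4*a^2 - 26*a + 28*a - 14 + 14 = 4*a^2 + 2*a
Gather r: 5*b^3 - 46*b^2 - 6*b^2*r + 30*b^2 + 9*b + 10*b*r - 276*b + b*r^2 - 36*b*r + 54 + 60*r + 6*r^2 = 5*b^3 - 16*b^2 - 267*b + r^2*(b + 6) + r*(-6*b^2 - 26*b + 60) + 54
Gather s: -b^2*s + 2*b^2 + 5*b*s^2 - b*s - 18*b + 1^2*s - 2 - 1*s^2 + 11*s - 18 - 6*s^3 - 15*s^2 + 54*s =2*b^2 - 18*b - 6*s^3 + s^2*(5*b - 16) + s*(-b^2 - b + 66) - 20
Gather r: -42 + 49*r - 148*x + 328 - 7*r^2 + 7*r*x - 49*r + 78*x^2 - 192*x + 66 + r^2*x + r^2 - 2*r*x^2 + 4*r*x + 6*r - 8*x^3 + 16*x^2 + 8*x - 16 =r^2*(x - 6) + r*(-2*x^2 + 11*x + 6) - 8*x^3 + 94*x^2 - 332*x + 336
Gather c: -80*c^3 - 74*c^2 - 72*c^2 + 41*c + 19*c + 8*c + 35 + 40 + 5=-80*c^3 - 146*c^2 + 68*c + 80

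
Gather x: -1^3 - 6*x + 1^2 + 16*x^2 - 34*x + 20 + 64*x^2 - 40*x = 80*x^2 - 80*x + 20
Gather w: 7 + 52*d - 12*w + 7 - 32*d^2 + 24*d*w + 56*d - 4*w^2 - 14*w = -32*d^2 + 108*d - 4*w^2 + w*(24*d - 26) + 14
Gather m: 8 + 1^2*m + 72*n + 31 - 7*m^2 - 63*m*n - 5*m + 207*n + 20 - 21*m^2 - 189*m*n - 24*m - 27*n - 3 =-28*m^2 + m*(-252*n - 28) + 252*n + 56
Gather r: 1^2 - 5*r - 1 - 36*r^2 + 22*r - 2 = -36*r^2 + 17*r - 2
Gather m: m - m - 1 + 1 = 0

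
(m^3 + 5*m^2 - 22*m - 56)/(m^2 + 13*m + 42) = (m^2 - 2*m - 8)/(m + 6)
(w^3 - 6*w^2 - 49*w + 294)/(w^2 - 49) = w - 6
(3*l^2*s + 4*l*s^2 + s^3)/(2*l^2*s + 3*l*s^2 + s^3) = (3*l + s)/(2*l + s)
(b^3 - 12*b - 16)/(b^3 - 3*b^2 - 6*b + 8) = (b + 2)/(b - 1)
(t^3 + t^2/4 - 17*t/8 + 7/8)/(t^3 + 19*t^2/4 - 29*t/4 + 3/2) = (8*t^2 + 10*t - 7)/(2*(4*t^2 + 23*t - 6))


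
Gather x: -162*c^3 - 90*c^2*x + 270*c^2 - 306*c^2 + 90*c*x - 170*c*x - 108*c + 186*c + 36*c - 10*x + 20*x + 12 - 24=-162*c^3 - 36*c^2 + 114*c + x*(-90*c^2 - 80*c + 10) - 12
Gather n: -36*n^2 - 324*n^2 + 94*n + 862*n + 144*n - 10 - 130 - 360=-360*n^2 + 1100*n - 500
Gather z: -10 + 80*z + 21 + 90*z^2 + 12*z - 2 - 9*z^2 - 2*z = 81*z^2 + 90*z + 9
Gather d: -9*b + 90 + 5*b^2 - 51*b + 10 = 5*b^2 - 60*b + 100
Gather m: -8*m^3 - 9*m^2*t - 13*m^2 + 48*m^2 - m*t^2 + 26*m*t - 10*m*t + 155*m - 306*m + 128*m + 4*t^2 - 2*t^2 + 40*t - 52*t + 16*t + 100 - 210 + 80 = -8*m^3 + m^2*(35 - 9*t) + m*(-t^2 + 16*t - 23) + 2*t^2 + 4*t - 30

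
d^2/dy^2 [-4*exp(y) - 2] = -4*exp(y)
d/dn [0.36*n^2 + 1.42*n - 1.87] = 0.72*n + 1.42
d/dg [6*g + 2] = 6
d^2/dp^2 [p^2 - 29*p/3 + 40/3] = 2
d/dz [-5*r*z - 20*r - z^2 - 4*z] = -5*r - 2*z - 4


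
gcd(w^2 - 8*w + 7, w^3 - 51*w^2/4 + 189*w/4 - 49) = w - 7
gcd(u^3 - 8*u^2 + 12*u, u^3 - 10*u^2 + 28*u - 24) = u^2 - 8*u + 12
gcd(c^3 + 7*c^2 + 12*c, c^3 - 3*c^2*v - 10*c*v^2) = c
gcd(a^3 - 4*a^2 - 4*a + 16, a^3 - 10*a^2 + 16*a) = a - 2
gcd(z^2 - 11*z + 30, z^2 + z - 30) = z - 5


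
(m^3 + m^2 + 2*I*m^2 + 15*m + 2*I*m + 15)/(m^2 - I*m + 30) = (m^2 + m*(1 - 3*I) - 3*I)/(m - 6*I)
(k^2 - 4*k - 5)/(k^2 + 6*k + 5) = (k - 5)/(k + 5)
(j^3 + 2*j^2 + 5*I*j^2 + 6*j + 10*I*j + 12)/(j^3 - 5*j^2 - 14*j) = (j^2 + 5*I*j + 6)/(j*(j - 7))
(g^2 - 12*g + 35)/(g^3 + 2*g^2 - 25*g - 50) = (g - 7)/(g^2 + 7*g + 10)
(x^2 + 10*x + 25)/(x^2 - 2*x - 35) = (x + 5)/(x - 7)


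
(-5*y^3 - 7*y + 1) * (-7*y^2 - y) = 35*y^5 + 5*y^4 + 49*y^3 - y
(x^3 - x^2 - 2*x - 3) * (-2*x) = -2*x^4 + 2*x^3 + 4*x^2 + 6*x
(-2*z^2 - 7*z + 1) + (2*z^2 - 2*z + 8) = 9 - 9*z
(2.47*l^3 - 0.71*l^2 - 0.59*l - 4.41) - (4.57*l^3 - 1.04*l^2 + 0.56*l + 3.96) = -2.1*l^3 + 0.33*l^2 - 1.15*l - 8.37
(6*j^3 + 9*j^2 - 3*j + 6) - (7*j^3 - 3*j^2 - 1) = -j^3 + 12*j^2 - 3*j + 7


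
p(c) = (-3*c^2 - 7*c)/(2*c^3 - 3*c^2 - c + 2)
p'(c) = (-6*c - 7)/(2*c^3 - 3*c^2 - c + 2) + (-3*c^2 - 7*c)*(-6*c^2 + 6*c + 1)/(2*c^3 - 3*c^2 - c + 2)^2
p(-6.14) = 0.12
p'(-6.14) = 0.00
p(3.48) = -1.31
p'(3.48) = 0.83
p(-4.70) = 0.12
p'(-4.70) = -0.00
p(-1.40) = -0.49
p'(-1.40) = -1.36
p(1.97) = -6.91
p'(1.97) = 14.56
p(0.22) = -1.02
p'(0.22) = -6.27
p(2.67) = -2.50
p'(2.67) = 2.59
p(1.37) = -107.18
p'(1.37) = 1433.63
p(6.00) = -0.47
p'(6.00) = 0.13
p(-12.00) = 0.09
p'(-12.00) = 0.00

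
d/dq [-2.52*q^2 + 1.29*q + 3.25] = 1.29 - 5.04*q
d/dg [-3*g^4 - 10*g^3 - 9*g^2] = 6*g*(-2*g^2 - 5*g - 3)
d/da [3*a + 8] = 3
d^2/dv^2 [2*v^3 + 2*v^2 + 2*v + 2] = 12*v + 4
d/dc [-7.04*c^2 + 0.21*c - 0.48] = 0.21 - 14.08*c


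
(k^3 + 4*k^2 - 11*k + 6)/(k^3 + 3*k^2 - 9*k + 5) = (k + 6)/(k + 5)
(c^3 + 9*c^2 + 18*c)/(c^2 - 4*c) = (c^2 + 9*c + 18)/(c - 4)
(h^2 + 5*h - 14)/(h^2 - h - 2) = (h + 7)/(h + 1)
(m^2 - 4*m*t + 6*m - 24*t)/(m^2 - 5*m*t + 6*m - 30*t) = (-m + 4*t)/(-m + 5*t)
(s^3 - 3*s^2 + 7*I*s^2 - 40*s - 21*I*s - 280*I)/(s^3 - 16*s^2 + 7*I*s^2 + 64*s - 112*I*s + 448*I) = (s + 5)/(s - 8)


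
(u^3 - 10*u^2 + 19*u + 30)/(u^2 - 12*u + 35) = (u^2 - 5*u - 6)/(u - 7)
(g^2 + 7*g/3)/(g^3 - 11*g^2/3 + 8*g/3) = (3*g + 7)/(3*g^2 - 11*g + 8)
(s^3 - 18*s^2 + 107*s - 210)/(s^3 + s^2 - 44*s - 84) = (s^2 - 11*s + 30)/(s^2 + 8*s + 12)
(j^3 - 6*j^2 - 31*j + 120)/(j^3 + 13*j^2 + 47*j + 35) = (j^2 - 11*j + 24)/(j^2 + 8*j + 7)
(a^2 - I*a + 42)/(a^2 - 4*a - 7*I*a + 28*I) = (a + 6*I)/(a - 4)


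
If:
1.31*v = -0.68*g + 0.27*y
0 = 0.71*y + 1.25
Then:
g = -1.92647058823529*v - 0.699047224523612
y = -1.76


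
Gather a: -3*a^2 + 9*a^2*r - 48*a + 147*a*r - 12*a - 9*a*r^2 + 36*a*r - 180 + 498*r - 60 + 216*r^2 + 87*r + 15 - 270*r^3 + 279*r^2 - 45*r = a^2*(9*r - 3) + a*(-9*r^2 + 183*r - 60) - 270*r^3 + 495*r^2 + 540*r - 225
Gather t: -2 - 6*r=-6*r - 2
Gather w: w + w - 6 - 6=2*w - 12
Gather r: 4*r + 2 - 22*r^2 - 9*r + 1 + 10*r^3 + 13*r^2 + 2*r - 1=10*r^3 - 9*r^2 - 3*r + 2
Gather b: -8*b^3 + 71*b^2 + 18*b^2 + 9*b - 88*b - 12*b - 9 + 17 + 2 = -8*b^3 + 89*b^2 - 91*b + 10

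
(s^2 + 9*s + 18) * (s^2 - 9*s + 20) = s^4 - 43*s^2 + 18*s + 360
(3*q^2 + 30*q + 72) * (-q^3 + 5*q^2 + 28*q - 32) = -3*q^5 - 15*q^4 + 162*q^3 + 1104*q^2 + 1056*q - 2304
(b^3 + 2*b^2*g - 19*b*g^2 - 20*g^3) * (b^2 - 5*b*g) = b^5 - 3*b^4*g - 29*b^3*g^2 + 75*b^2*g^3 + 100*b*g^4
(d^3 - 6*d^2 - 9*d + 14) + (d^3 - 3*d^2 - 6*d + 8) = 2*d^3 - 9*d^2 - 15*d + 22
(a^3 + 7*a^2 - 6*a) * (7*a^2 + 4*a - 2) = 7*a^5 + 53*a^4 - 16*a^3 - 38*a^2 + 12*a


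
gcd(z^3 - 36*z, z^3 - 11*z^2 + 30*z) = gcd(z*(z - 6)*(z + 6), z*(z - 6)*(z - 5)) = z^2 - 6*z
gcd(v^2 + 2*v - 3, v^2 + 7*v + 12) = v + 3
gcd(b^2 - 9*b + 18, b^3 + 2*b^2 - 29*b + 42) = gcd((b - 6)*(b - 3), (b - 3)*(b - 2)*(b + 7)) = b - 3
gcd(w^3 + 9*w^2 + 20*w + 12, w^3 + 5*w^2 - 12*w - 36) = w^2 + 8*w + 12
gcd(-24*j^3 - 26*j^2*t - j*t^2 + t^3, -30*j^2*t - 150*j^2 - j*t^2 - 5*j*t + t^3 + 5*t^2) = -6*j + t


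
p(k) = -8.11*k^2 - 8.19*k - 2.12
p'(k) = -16.22*k - 8.19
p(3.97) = -162.46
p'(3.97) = -72.58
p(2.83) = -90.25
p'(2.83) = -54.09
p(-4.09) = -104.29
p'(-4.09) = 58.15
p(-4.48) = -128.20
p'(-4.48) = 64.48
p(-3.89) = -92.98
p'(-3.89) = 54.91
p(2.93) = -95.74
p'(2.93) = -55.71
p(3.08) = -104.28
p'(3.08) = -58.15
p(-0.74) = -0.50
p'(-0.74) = 3.81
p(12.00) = -1268.24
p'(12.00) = -202.83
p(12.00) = -1268.24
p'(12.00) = -202.83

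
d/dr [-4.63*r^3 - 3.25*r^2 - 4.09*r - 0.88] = -13.89*r^2 - 6.5*r - 4.09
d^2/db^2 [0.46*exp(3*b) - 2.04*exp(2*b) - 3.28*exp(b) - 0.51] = (4.14*exp(2*b) - 8.16*exp(b) - 3.28)*exp(b)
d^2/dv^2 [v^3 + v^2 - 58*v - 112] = 6*v + 2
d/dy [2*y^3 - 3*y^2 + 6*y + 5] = 6*y^2 - 6*y + 6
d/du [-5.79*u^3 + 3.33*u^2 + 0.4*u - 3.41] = -17.37*u^2 + 6.66*u + 0.4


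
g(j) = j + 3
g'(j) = 1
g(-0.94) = 2.06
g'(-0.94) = 1.00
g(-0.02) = 2.98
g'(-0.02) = 1.00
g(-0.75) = 2.25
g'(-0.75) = 1.00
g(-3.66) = -0.66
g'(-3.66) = 1.00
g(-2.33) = 0.67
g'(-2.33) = 1.00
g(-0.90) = 2.10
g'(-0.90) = 1.00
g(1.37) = 4.37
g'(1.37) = 1.00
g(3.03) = 6.03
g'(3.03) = 1.00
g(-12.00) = -9.00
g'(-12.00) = 1.00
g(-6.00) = -3.00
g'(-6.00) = 1.00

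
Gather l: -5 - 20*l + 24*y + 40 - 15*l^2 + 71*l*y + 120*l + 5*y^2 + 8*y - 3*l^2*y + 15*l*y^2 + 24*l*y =l^2*(-3*y - 15) + l*(15*y^2 + 95*y + 100) + 5*y^2 + 32*y + 35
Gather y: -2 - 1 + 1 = -2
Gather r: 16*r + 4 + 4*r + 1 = 20*r + 5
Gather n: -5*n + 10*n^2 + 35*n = 10*n^2 + 30*n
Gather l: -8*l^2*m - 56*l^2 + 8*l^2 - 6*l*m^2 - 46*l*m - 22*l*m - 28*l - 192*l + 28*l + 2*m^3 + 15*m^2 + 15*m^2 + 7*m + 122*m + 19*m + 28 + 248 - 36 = l^2*(-8*m - 48) + l*(-6*m^2 - 68*m - 192) + 2*m^3 + 30*m^2 + 148*m + 240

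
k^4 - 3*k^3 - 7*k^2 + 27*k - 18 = (k - 3)*(k - 2)*(k - 1)*(k + 3)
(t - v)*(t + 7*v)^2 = t^3 + 13*t^2*v + 35*t*v^2 - 49*v^3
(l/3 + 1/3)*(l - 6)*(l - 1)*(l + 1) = l^4/3 - 5*l^3/3 - 7*l^2/3 + 5*l/3 + 2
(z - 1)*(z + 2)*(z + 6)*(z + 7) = z^4 + 14*z^3 + 53*z^2 + 16*z - 84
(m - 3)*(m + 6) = m^2 + 3*m - 18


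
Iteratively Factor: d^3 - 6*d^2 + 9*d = (d - 3)*(d^2 - 3*d) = (d - 3)^2*(d)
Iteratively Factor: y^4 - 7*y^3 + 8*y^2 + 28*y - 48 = (y - 3)*(y^3 - 4*y^2 - 4*y + 16) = (y - 4)*(y - 3)*(y^2 - 4) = (y - 4)*(y - 3)*(y + 2)*(y - 2)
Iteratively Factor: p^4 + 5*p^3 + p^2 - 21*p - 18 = (p + 3)*(p^3 + 2*p^2 - 5*p - 6) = (p - 2)*(p + 3)*(p^2 + 4*p + 3) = (p - 2)*(p + 1)*(p + 3)*(p + 3)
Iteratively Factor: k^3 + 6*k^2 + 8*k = (k + 4)*(k^2 + 2*k) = (k + 2)*(k + 4)*(k)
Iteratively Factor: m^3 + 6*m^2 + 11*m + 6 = (m + 3)*(m^2 + 3*m + 2) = (m + 1)*(m + 3)*(m + 2)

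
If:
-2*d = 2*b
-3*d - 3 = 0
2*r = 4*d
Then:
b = 1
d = -1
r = -2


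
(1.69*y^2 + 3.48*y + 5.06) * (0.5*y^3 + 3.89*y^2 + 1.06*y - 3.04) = 0.845*y^5 + 8.3141*y^4 + 17.8586*y^3 + 18.2346*y^2 - 5.2156*y - 15.3824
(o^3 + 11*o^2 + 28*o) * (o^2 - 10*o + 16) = o^5 + o^4 - 66*o^3 - 104*o^2 + 448*o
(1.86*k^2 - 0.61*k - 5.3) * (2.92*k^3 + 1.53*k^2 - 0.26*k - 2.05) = 5.4312*k^5 + 1.0646*k^4 - 16.8929*k^3 - 11.7634*k^2 + 2.6285*k + 10.865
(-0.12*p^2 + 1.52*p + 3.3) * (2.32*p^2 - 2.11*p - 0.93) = -0.2784*p^4 + 3.7796*p^3 + 4.5604*p^2 - 8.3766*p - 3.069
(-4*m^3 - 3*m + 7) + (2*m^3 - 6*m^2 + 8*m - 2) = -2*m^3 - 6*m^2 + 5*m + 5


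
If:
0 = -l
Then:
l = 0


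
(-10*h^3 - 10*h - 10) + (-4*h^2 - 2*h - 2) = -10*h^3 - 4*h^2 - 12*h - 12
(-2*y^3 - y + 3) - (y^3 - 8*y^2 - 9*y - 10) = -3*y^3 + 8*y^2 + 8*y + 13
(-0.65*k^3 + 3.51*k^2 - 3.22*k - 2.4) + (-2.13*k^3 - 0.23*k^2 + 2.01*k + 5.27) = -2.78*k^3 + 3.28*k^2 - 1.21*k + 2.87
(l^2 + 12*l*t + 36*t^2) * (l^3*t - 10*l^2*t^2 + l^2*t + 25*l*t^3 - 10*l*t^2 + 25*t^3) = l^5*t + 2*l^4*t^2 + l^4*t - 59*l^3*t^3 + 2*l^3*t^2 - 60*l^2*t^4 - 59*l^2*t^3 + 900*l*t^5 - 60*l*t^4 + 900*t^5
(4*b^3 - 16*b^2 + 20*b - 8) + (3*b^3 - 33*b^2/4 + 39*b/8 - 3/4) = 7*b^3 - 97*b^2/4 + 199*b/8 - 35/4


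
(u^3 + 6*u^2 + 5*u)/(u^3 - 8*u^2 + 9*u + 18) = u*(u + 5)/(u^2 - 9*u + 18)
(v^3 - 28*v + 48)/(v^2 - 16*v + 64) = (v^3 - 28*v + 48)/(v^2 - 16*v + 64)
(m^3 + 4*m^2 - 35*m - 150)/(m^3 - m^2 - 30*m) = (m + 5)/m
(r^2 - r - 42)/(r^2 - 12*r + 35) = (r + 6)/(r - 5)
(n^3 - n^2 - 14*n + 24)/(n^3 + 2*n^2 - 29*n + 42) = (n + 4)/(n + 7)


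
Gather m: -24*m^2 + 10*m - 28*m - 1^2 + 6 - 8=-24*m^2 - 18*m - 3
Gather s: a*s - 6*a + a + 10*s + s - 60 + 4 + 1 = -5*a + s*(a + 11) - 55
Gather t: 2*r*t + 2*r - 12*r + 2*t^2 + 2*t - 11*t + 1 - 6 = -10*r + 2*t^2 + t*(2*r - 9) - 5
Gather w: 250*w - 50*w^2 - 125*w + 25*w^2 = -25*w^2 + 125*w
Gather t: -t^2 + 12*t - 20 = -t^2 + 12*t - 20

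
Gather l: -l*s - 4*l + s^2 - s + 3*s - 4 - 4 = l*(-s - 4) + s^2 + 2*s - 8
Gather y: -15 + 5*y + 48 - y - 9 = 4*y + 24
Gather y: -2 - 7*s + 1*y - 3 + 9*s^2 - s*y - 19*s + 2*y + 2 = 9*s^2 - 26*s + y*(3 - s) - 3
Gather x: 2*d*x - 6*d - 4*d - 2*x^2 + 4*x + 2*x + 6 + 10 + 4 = -10*d - 2*x^2 + x*(2*d + 6) + 20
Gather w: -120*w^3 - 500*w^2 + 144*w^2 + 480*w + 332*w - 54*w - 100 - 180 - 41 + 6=-120*w^3 - 356*w^2 + 758*w - 315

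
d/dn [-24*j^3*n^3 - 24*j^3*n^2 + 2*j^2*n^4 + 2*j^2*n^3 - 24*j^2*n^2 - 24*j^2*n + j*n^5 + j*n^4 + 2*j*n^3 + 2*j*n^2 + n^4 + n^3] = -72*j^3*n^2 - 48*j^3*n + 8*j^2*n^3 + 6*j^2*n^2 - 48*j^2*n - 24*j^2 + 5*j*n^4 + 4*j*n^3 + 6*j*n^2 + 4*j*n + 4*n^3 + 3*n^2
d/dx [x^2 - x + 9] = 2*x - 1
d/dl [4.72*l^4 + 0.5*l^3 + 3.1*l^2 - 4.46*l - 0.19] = 18.88*l^3 + 1.5*l^2 + 6.2*l - 4.46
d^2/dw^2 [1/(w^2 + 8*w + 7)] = 2*(-w^2 - 8*w + 4*(w + 4)^2 - 7)/(w^2 + 8*w + 7)^3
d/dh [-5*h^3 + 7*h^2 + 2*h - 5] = -15*h^2 + 14*h + 2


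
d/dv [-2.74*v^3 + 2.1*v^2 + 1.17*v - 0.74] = -8.22*v^2 + 4.2*v + 1.17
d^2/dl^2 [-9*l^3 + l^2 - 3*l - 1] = 2 - 54*l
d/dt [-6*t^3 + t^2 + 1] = 2*t*(1 - 9*t)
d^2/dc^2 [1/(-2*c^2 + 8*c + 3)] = 4*(-2*c^2 + 8*c + 8*(c - 2)^2 + 3)/(-2*c^2 + 8*c + 3)^3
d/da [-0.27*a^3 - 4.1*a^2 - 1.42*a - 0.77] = -0.81*a^2 - 8.2*a - 1.42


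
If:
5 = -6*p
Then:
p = -5/6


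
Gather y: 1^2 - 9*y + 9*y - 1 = 0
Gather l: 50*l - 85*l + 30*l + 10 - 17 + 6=-5*l - 1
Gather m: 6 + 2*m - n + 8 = 2*m - n + 14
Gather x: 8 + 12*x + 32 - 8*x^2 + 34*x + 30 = -8*x^2 + 46*x + 70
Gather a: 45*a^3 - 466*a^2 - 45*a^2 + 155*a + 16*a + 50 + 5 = 45*a^3 - 511*a^2 + 171*a + 55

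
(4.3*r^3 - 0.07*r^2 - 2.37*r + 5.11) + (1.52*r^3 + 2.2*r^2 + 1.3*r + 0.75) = 5.82*r^3 + 2.13*r^2 - 1.07*r + 5.86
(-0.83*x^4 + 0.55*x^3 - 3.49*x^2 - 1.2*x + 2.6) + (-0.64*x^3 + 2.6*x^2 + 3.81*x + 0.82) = -0.83*x^4 - 0.09*x^3 - 0.89*x^2 + 2.61*x + 3.42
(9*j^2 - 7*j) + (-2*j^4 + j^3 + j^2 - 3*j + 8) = -2*j^4 + j^3 + 10*j^2 - 10*j + 8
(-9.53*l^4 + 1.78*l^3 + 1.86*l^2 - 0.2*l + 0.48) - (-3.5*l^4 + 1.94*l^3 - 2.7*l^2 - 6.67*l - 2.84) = -6.03*l^4 - 0.16*l^3 + 4.56*l^2 + 6.47*l + 3.32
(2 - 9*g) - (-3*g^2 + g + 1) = 3*g^2 - 10*g + 1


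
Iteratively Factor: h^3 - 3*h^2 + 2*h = (h - 1)*(h^2 - 2*h) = h*(h - 1)*(h - 2)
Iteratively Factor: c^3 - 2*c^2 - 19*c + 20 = (c - 5)*(c^2 + 3*c - 4) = (c - 5)*(c + 4)*(c - 1)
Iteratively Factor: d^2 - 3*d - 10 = (d + 2)*(d - 5)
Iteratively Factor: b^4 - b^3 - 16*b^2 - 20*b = (b)*(b^3 - b^2 - 16*b - 20) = b*(b + 2)*(b^2 - 3*b - 10) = b*(b + 2)^2*(b - 5)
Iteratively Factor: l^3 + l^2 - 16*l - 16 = (l + 4)*(l^2 - 3*l - 4) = (l - 4)*(l + 4)*(l + 1)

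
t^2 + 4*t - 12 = (t - 2)*(t + 6)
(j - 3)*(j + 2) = j^2 - j - 6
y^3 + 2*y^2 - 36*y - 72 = (y - 6)*(y + 2)*(y + 6)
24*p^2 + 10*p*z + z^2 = (4*p + z)*(6*p + z)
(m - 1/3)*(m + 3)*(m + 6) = m^3 + 26*m^2/3 + 15*m - 6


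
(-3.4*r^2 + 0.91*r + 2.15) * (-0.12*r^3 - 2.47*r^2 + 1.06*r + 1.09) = 0.408*r^5 + 8.2888*r^4 - 6.1097*r^3 - 8.0519*r^2 + 3.2709*r + 2.3435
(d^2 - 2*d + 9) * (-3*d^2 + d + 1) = -3*d^4 + 7*d^3 - 28*d^2 + 7*d + 9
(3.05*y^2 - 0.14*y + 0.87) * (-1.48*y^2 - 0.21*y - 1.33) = -4.514*y^4 - 0.4333*y^3 - 5.3147*y^2 + 0.00350000000000003*y - 1.1571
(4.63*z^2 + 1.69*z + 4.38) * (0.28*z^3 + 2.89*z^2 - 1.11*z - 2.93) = 1.2964*z^5 + 13.8539*z^4 + 0.9712*z^3 - 2.7836*z^2 - 9.8135*z - 12.8334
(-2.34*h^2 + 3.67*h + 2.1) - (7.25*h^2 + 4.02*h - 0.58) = -9.59*h^2 - 0.35*h + 2.68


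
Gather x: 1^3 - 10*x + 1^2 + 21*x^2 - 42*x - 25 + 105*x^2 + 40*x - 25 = 126*x^2 - 12*x - 48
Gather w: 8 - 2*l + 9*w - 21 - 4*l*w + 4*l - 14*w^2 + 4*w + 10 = 2*l - 14*w^2 + w*(13 - 4*l) - 3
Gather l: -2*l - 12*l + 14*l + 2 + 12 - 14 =0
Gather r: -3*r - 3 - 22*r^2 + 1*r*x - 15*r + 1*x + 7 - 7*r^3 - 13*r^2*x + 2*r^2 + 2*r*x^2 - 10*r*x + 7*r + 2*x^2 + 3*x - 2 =-7*r^3 + r^2*(-13*x - 20) + r*(2*x^2 - 9*x - 11) + 2*x^2 + 4*x + 2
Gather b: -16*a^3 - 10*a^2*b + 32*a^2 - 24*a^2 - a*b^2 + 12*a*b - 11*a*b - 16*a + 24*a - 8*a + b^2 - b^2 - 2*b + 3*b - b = -16*a^3 + 8*a^2 - a*b^2 + b*(-10*a^2 + a)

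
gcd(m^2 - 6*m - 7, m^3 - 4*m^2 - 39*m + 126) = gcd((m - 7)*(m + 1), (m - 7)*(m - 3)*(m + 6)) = m - 7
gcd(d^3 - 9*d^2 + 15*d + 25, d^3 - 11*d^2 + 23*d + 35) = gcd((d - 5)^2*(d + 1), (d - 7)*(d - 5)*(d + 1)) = d^2 - 4*d - 5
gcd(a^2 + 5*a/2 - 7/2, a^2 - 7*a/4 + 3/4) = a - 1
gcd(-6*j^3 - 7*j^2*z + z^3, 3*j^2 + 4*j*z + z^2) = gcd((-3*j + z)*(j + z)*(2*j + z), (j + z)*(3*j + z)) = j + z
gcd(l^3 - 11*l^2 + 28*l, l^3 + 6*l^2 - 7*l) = l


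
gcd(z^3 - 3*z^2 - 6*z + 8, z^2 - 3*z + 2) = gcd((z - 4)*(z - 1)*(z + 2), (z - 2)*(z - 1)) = z - 1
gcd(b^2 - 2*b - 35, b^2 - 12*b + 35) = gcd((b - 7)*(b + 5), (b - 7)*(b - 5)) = b - 7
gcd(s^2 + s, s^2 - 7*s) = s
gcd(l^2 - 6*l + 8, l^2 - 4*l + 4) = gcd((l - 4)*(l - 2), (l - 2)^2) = l - 2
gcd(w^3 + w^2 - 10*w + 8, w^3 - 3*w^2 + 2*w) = w^2 - 3*w + 2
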